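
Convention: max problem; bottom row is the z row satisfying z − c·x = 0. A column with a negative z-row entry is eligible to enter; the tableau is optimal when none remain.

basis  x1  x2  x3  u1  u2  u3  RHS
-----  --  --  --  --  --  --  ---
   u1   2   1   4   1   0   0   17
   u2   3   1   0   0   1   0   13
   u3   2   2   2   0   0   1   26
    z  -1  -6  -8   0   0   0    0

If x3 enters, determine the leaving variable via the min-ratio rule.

u1

Column x3 entries and ratios — u1: 17/4 = 17/4; u2: 0 ≤ 0, skip; u3: 26/2 = 13.
Smallest ratio is 17/4 in the row of u1, so u1 leaves.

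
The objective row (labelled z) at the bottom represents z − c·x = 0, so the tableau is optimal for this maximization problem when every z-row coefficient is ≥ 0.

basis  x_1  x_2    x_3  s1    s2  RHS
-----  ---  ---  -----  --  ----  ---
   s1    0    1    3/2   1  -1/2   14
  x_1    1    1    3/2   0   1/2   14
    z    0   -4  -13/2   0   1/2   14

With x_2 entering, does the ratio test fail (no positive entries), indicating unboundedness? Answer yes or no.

no

Column x_2 has positive entries in row(s) 1, 2, so the ratio test bounds it — not unbounded.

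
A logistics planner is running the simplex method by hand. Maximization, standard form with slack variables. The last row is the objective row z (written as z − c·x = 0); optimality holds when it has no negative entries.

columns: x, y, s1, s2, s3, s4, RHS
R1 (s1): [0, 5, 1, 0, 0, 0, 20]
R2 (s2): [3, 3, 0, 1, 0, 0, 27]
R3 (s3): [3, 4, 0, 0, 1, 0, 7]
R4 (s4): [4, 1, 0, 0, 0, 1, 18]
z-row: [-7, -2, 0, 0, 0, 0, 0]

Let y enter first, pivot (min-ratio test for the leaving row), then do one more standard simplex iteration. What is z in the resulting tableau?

Ratio test on column y — row 1: 20/5 = 4; row 2: 27/3 = 9; row 3: 7/4 = 7/4; row 4: 18/1 = 18. Minimum is 7/4 at row 3 (s3 leaves); pivot element 4.
Pivot on row 3; the z-row RHS becomes 0 − (-2)·(7/4) = 7/2.
Next entering variable (most negative z-row entry -11/2): x.
Ratio test on column x — row 1: entry -15/4 ≤ 0; row 2: (87/4)/(3/4) = 29; row 3: (7/4)/(3/4) = 7/3; row 4: (65/4)/(13/4) = 5. Minimum is 7/3 at row 3 (y leaves); pivot element 3/4.
After the second pivot the z-row RHS is 7/2 − (-11/2)·(7/3) = 49/3.

49/3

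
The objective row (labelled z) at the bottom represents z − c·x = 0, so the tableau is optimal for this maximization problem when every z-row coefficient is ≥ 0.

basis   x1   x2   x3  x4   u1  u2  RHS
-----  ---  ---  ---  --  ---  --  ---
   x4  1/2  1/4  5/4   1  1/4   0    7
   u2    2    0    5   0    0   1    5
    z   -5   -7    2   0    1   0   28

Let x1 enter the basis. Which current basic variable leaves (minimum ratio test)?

u2

Column x1 entries and ratios — x4: 7/(1/2) = 14; u2: 5/2 = 5/2.
Smallest ratio is 5/2 in the row of u2, so u2 leaves.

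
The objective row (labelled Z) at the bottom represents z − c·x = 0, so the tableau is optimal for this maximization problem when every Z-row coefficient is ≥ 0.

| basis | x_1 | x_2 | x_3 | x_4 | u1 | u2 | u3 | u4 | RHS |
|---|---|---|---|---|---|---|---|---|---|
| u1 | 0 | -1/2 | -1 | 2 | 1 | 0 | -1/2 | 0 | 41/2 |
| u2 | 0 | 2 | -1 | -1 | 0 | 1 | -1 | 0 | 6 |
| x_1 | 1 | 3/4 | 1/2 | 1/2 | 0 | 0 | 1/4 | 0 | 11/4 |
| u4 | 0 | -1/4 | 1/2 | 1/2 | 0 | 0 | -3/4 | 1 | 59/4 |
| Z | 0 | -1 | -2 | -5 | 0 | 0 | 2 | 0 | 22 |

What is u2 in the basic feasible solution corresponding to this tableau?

6

u2 is basic (row 2); its value is the RHS of that row, 6.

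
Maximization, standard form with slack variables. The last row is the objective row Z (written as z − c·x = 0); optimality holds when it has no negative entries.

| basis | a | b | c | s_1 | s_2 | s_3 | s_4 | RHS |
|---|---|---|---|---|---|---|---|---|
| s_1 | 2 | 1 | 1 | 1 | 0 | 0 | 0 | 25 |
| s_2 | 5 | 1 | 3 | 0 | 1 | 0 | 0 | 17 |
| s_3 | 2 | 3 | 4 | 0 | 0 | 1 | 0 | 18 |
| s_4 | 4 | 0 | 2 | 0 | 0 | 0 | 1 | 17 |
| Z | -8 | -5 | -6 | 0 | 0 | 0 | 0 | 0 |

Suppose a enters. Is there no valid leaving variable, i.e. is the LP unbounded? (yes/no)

no

Column a has positive entries in row(s) 1, 2, 3, 4, so the ratio test bounds it — not unbounded.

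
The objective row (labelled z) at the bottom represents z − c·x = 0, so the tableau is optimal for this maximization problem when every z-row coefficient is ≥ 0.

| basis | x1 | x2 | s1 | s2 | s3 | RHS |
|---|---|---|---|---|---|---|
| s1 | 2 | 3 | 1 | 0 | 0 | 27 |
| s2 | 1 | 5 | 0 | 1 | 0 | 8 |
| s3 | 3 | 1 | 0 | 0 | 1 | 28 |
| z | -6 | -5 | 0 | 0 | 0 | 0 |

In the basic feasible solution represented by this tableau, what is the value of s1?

27

s1 is basic (row 1); its value is the RHS of that row, 27.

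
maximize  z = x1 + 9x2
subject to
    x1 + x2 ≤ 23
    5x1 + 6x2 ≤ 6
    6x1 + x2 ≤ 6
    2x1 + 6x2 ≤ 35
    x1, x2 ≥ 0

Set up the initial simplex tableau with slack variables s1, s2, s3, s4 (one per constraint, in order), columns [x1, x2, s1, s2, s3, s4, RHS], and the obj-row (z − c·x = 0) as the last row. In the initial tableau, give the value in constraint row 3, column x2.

1

Constraint 3 has coefficient 1 on x2.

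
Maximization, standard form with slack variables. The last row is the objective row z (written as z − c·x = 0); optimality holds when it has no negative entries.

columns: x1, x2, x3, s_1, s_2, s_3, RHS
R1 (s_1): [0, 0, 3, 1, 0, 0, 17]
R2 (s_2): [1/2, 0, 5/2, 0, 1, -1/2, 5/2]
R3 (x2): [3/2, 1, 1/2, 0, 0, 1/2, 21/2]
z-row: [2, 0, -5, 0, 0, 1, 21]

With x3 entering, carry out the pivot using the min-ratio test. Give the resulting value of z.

26

Ratio test on column x3 — row 1: 17/3 = 17/3; row 2: (5/2)/(5/2) = 1; row 3: (21/2)/(1/2) = 21. Minimum is 1 at row 2 (s_2 leaves); pivot element 5/2.
Pivot on row 2; the z-row RHS becomes 21 − (-5)·1 = 26.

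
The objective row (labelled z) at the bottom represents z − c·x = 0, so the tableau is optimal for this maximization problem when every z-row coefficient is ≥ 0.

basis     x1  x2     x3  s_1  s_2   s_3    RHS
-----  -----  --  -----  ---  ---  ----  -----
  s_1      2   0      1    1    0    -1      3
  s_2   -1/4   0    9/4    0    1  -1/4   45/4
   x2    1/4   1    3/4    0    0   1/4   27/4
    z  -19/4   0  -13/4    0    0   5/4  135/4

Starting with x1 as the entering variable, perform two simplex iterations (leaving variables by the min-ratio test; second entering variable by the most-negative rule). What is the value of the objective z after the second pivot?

60

Ratio test on column x1 — row 1: 3/2 = 3/2; row 2: entry -1/4 ≤ 0; row 3: (27/4)/(1/4) = 27. Minimum is 3/2 at row 1 (s_1 leaves); pivot element 2.
Pivot on row 1; the z-row RHS becomes 135/4 − (-19/4)·(3/2) = 327/8.
Next entering variable (most negative z-row entry -9/8): s_3.
Ratio test on column s_3 — row 1: entry -1/2 ≤ 0; row 2: entry -3/8 ≤ 0; row 3: (51/8)/(3/8) = 17. Minimum is 17 at row 3 (x2 leaves); pivot element 3/8.
After the second pivot the z-row RHS is 327/8 − (-9/8)·17 = 60.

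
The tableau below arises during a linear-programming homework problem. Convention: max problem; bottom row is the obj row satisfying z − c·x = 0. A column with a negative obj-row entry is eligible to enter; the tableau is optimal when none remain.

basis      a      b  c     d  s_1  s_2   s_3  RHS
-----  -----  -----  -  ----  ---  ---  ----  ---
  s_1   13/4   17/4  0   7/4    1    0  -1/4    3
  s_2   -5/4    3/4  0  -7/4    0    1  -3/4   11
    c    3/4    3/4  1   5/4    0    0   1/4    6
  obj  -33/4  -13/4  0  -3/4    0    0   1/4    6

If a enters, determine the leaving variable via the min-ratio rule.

Column a entries and ratios — s_1: 3/(13/4) = 12/13; s_2: -5/4 ≤ 0, skip; c: 6/(3/4) = 8.
Smallest ratio is 12/13 in the row of s_1, so s_1 leaves.

s_1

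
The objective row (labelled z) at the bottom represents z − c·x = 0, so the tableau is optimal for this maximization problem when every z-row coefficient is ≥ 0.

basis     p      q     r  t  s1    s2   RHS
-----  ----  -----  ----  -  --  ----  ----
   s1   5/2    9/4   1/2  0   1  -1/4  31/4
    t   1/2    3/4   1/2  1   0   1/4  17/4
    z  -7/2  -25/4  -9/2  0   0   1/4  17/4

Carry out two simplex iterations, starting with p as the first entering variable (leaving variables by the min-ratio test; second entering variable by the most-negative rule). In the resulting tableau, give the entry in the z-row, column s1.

Ratio test on column p — row 1: (31/4)/(5/2) = 31/10; row 2: (17/4)/(1/2) = 17/2. Minimum is 31/10 at row 1 (s1 leaves); pivot element 5/2.
Divide row 1 by 5/2; eliminate column p from the other rows.
Second iteration: most negative z-row entry is -19/5 in column r, so r enters.
Ratio test on column r — row 1: (31/10)/(1/5) = 31/2; row 2: (27/10)/(2/5) = 27/4. Minimum is 27/4 at row 2 (t leaves); pivot element 2/5.
Divide row 2 by 2/5; eliminate column r from the other rows.
After both pivots, the entry at the z-row, column s1 is -1/2.

-1/2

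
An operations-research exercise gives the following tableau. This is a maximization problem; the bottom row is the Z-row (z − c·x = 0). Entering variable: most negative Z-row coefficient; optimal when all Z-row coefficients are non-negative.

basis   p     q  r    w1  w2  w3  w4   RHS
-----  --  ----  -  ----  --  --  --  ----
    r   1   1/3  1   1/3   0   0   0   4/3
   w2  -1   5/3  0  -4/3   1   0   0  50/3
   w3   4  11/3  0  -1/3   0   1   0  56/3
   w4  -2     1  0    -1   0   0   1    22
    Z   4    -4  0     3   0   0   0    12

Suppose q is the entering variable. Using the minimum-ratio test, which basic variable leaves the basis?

r

Column q entries and ratios — r: (4/3)/(1/3) = 4; w2: (50/3)/(5/3) = 10; w3: (56/3)/(11/3) = 56/11; w4: 22/1 = 22.
Smallest ratio is 4 in the row of r, so r leaves.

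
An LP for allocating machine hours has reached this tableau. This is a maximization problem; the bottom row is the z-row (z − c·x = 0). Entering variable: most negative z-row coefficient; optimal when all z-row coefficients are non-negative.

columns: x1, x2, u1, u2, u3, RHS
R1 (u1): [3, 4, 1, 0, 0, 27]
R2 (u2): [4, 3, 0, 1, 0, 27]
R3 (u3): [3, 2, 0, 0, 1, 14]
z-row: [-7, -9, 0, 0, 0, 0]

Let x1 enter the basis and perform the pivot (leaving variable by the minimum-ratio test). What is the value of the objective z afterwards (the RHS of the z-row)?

Ratio test on column x1 — row 1: 27/3 = 9; row 2: 27/4 = 27/4; row 3: 14/3 = 14/3. Minimum is 14/3 at row 3 (u3 leaves); pivot element 3.
Pivot on row 3; the z-row RHS becomes 0 − (-7)·(14/3) = 98/3.

98/3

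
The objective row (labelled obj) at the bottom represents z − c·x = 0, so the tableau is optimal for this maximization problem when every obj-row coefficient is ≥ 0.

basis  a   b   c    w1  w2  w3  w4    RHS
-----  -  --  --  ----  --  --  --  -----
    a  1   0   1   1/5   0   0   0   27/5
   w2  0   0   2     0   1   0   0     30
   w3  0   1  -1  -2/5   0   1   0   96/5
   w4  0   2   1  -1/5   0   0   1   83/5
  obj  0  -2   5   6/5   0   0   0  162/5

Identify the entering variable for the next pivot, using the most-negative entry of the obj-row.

Negative obj-row entries: b: -2.
The most negative is -2 in column b, so b enters.

b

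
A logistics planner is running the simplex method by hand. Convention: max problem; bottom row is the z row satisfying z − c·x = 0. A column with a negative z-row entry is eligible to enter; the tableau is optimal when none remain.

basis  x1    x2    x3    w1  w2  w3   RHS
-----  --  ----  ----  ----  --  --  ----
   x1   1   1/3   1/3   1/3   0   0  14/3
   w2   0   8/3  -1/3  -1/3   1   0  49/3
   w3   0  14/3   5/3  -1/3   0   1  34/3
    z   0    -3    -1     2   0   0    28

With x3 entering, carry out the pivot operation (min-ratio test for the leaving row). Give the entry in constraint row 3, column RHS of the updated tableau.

Ratio test on column x3 — row 1: (14/3)/(1/3) = 14; row 2: entry -1/3 ≤ 0; row 3: (34/3)/(5/3) = 34/5. Minimum is 34/5 at row 3 (w3 leaves); pivot element 5/3.
Divide row 3 by 5/3; eliminate column x3 from the other rows.
In the new row 3, the RHS entry is the old entry divided by the pivot: (34/3)/(5/3) = 34/5.

34/5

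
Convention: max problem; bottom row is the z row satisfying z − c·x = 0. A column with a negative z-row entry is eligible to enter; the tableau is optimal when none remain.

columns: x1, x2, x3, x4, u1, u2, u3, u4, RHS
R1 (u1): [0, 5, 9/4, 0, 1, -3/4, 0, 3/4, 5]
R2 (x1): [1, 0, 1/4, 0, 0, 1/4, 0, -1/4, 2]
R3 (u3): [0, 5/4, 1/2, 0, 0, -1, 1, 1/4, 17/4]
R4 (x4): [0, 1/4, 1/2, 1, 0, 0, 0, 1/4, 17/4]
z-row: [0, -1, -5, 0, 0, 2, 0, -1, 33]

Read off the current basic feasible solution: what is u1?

5

u1 is basic (row 1); its value is the RHS of that row, 5.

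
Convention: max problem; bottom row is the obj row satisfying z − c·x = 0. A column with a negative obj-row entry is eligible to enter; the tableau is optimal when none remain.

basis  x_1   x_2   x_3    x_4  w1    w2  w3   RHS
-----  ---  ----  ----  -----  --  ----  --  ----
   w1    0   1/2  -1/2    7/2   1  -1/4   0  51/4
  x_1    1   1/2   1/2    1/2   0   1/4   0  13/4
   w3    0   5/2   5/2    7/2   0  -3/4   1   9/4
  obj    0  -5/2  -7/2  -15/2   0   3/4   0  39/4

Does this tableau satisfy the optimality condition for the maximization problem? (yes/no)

no

The obj-row has a negative entry -15/2 in column x_4, so it is not optimal.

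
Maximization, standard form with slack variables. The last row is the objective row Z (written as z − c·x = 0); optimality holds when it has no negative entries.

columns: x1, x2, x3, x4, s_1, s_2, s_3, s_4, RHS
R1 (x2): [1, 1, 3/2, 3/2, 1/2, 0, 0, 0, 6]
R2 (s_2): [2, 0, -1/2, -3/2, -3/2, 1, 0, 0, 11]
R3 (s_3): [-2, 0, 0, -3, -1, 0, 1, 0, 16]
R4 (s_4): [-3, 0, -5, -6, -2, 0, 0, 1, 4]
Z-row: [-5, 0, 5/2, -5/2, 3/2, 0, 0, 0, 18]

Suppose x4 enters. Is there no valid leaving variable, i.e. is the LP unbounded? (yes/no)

no

Column x4 has positive entries in row(s) 1, so the ratio test bounds it — not unbounded.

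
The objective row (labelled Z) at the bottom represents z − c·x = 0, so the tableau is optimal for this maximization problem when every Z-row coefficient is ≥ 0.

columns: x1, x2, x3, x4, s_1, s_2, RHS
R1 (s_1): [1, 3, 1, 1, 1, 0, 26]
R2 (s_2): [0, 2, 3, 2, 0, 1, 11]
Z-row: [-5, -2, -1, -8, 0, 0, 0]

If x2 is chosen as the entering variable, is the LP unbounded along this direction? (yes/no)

no

Column x2 has positive entries in row(s) 1, 2, so the ratio test bounds it — not unbounded.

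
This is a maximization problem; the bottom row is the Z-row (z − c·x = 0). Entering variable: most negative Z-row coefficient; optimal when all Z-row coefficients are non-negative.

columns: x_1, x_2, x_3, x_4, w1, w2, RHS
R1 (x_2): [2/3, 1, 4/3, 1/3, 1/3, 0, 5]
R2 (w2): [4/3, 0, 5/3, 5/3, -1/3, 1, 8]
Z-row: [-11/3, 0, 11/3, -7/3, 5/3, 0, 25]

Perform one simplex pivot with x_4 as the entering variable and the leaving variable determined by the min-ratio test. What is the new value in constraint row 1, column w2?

Ratio test on column x_4 — row 1: 5/(1/3) = 15; row 2: 8/(5/3) = 24/5. Minimum is 24/5 at row 2 (w2 leaves); pivot element 5/3.
Divide row 2 by 5/3; eliminate column x_4 from the other rows.
Row 1 update in column w2: 0 − (1/3)·(3/5) = -1/5.

-1/5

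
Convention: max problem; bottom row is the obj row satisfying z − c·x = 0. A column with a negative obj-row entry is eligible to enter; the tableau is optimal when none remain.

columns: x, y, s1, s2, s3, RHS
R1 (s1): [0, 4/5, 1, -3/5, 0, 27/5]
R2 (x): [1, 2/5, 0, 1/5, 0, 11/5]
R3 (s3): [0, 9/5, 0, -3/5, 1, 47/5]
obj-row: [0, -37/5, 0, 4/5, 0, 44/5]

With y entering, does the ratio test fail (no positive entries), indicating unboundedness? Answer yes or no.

Column y has positive entries in row(s) 1, 2, 3, so the ratio test bounds it — not unbounded.

no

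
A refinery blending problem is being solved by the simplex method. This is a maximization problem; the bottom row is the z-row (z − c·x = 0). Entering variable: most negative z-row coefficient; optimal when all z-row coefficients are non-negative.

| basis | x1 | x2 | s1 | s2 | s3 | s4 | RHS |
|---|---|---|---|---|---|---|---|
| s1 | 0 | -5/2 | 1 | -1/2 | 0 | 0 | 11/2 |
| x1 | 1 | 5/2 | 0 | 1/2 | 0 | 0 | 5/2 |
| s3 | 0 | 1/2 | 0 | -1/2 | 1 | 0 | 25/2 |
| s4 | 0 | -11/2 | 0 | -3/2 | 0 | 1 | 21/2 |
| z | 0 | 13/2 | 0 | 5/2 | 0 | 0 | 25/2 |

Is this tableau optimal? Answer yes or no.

Every z-row coefficient is ≥ 0, so the tableau is optimal.

yes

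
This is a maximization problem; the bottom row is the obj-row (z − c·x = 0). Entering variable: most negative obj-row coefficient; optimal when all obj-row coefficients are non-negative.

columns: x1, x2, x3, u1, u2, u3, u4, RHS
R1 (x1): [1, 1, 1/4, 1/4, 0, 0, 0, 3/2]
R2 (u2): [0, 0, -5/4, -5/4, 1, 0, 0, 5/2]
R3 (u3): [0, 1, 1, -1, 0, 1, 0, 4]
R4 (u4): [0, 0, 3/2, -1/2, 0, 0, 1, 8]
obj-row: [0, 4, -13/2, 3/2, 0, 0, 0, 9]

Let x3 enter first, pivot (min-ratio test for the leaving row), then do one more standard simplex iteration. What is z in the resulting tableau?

40

Ratio test on column x3 — row 1: (3/2)/(1/4) = 6; row 2: entry -5/4 ≤ 0; row 3: 4/1 = 4; row 4: 8/(3/2) = 16/3. Minimum is 4 at row 3 (u3 leaves); pivot element 1.
Pivot on row 3; the obj-row RHS becomes 9 − (-13/2)·4 = 35.
Next entering variable (most negative obj-row entry -5): u1.
Ratio test on column u1 — row 1: (1/2)/(1/2) = 1; row 2: entry -5/2 ≤ 0; row 3: entry -1 ≤ 0; row 4: 2/1 = 2. Minimum is 1 at row 1 (x1 leaves); pivot element 1/2.
After the second pivot the obj-row RHS is 35 − (-5)·1 = 40.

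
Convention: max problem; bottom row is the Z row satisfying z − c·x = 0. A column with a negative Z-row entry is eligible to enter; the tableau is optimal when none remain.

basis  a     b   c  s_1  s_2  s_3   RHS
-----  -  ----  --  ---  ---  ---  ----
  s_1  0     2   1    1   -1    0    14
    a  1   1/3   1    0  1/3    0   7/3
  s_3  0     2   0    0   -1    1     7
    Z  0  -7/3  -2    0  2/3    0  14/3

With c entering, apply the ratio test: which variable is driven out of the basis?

Column c entries and ratios — s_1: 14/1 = 14; a: (7/3)/1 = 7/3; s_3: 0 ≤ 0, skip.
Smallest ratio is 7/3 in the row of a, so a leaves.

a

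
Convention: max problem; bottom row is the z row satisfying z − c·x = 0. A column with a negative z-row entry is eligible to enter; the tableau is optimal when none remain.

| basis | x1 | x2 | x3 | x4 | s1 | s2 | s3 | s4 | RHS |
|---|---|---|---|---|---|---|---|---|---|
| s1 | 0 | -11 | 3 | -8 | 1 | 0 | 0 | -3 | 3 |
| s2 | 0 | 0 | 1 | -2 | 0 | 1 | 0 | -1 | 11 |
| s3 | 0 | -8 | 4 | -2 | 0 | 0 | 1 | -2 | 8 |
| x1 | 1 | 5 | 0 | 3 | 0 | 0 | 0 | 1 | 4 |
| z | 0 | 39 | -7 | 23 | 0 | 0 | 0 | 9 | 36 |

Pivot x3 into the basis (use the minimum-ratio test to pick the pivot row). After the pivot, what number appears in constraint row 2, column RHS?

Ratio test on column x3 — row 1: 3/3 = 1; row 2: 11/1 = 11; row 3: 8/4 = 2; row 4: entry 0 ≤ 0. Minimum is 1 at row 1 (s1 leaves); pivot element 3.
Divide row 1 by 3; eliminate column x3 from the other rows.
Row 2 update in column RHS: 11 − 1·1 = 10.

10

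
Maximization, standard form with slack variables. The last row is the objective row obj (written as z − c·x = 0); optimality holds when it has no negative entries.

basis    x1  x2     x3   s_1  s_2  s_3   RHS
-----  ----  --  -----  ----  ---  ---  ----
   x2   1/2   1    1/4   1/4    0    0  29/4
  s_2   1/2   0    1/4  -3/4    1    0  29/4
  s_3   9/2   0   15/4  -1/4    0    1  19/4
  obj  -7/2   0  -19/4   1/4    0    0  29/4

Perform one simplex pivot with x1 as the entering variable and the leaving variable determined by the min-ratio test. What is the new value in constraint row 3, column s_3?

Ratio test on column x1 — row 1: (29/4)/(1/2) = 29/2; row 2: (29/4)/(1/2) = 29/2; row 3: (19/4)/(9/2) = 19/18. Minimum is 19/18 at row 3 (s_3 leaves); pivot element 9/2.
Divide row 3 by 9/2; eliminate column x1 from the other rows.
In the new row 3, the s_3 entry is the old entry divided by the pivot: 1/(9/2) = 2/9.

2/9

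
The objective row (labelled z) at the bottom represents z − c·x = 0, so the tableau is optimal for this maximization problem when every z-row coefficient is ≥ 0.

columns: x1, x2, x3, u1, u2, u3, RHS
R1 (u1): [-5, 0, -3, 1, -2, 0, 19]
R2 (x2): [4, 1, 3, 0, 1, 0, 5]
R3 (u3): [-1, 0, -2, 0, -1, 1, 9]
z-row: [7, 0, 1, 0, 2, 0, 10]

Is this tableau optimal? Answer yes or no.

yes

Every z-row coefficient is ≥ 0, so the tableau is optimal.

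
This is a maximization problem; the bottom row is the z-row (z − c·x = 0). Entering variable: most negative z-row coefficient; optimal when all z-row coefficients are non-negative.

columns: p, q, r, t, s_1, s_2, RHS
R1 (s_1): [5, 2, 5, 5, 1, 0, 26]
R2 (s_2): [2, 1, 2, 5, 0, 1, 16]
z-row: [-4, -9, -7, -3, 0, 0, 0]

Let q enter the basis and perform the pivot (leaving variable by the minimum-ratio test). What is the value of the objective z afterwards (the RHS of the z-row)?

Ratio test on column q — row 1: 26/2 = 13; row 2: 16/1 = 16. Minimum is 13 at row 1 (s_1 leaves); pivot element 2.
Pivot on row 1; the z-row RHS becomes 0 − (-9)·13 = 117.

117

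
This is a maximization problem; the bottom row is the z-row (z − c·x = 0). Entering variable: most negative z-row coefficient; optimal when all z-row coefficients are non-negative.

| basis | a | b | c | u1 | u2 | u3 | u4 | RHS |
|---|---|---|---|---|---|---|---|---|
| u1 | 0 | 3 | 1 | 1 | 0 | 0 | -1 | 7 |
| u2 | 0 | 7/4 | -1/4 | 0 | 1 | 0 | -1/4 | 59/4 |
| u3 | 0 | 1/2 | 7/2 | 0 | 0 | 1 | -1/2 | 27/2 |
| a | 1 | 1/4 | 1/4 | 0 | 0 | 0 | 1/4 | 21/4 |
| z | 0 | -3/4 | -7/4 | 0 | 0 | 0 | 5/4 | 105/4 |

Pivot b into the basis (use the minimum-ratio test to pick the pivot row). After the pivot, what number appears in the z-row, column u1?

Ratio test on column b — row 1: 7/3 = 7/3; row 2: (59/4)/(7/4) = 59/7; row 3: (27/2)/(1/2) = 27; row 4: (21/4)/(1/4) = 21. Minimum is 7/3 at row 1 (u1 leaves); pivot element 3.
Divide row 1 by 3; eliminate column b from the other rows.
z-row update in column u1: 0 − (-3/4)·(1/3) = 1/4.

1/4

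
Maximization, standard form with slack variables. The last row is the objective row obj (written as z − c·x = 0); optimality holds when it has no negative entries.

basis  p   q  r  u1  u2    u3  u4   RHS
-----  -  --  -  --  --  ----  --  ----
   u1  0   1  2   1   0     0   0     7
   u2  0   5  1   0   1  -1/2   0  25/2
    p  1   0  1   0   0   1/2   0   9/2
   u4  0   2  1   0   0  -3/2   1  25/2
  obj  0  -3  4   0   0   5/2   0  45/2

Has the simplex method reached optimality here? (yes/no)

The obj-row has a negative entry -3 in column q, so it is not optimal.

no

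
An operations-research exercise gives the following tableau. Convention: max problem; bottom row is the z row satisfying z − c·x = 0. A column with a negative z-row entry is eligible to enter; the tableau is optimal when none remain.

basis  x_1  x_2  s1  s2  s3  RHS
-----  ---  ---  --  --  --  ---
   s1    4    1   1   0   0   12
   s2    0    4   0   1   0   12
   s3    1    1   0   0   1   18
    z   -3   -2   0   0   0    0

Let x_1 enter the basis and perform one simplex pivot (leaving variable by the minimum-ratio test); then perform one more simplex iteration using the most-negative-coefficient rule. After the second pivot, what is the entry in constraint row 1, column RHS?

9/4

Ratio test on column x_1 — row 1: 12/4 = 3; row 2: entry 0 ≤ 0; row 3: 18/1 = 18. Minimum is 3 at row 1 (s1 leaves); pivot element 4.
Divide row 1 by 4; eliminate column x_1 from the other rows.
Second iteration: most negative z-row entry is -5/4 in column x_2, so x_2 enters.
Ratio test on column x_2 — row 1: 3/(1/4) = 12; row 2: 12/4 = 3; row 3: 15/(3/4) = 20. Minimum is 3 at row 2 (s2 leaves); pivot element 4.
Divide row 2 by 4; eliminate column x_2 from the other rows.
After both pivots, the entry at constraint row 1, column RHS is 9/4.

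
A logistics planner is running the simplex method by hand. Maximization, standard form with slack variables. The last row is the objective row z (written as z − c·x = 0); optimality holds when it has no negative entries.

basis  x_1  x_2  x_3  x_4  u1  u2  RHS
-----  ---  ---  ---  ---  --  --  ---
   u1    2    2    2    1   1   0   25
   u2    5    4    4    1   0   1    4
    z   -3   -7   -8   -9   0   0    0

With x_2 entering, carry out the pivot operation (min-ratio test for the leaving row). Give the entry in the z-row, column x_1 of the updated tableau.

23/4

Ratio test on column x_2 — row 1: 25/2 = 25/2; row 2: 4/4 = 1. Minimum is 1 at row 2 (u2 leaves); pivot element 4.
Divide row 2 by 4; eliminate column x_2 from the other rows.
z-row update in column x_1: -3 − (-7)·(5/4) = 23/4.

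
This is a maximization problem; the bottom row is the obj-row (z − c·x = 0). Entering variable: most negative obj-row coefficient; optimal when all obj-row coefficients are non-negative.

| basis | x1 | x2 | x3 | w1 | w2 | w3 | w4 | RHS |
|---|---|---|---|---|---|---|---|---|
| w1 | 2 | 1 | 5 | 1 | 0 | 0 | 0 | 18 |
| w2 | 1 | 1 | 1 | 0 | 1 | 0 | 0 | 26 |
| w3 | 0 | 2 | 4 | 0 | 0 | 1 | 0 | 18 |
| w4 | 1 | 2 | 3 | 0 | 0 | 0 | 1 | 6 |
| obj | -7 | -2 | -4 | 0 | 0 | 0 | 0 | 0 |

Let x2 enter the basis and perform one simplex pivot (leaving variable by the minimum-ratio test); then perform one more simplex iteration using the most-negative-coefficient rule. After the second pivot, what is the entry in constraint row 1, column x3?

-1

Ratio test on column x2 — row 1: 18/1 = 18; row 2: 26/1 = 26; row 3: 18/2 = 9; row 4: 6/2 = 3. Minimum is 3 at row 4 (w4 leaves); pivot element 2.
Divide row 4 by 2; eliminate column x2 from the other rows.
Second iteration: most negative obj-row entry is -6 in column x1, so x1 enters.
Ratio test on column x1 — row 1: 15/(3/2) = 10; row 2: 23/(1/2) = 46; row 3: entry -1 ≤ 0; row 4: 3/(1/2) = 6. Minimum is 6 at row 4 (x2 leaves); pivot element 1/2.
Divide row 4 by 1/2; eliminate column x1 from the other rows.
After both pivots, the entry at constraint row 1, column x3 is -1.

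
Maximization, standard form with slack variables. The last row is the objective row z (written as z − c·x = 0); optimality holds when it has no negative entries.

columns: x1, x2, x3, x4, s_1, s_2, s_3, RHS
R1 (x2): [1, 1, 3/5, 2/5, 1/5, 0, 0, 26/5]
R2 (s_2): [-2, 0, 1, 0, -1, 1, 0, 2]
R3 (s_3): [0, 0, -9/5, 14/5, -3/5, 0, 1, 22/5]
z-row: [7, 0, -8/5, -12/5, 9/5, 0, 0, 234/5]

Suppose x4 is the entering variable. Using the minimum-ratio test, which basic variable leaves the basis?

s_3

Column x4 entries and ratios — x2: (26/5)/(2/5) = 13; s_2: 0 ≤ 0, skip; s_3: (22/5)/(14/5) = 11/7.
Smallest ratio is 11/7 in the row of s_3, so s_3 leaves.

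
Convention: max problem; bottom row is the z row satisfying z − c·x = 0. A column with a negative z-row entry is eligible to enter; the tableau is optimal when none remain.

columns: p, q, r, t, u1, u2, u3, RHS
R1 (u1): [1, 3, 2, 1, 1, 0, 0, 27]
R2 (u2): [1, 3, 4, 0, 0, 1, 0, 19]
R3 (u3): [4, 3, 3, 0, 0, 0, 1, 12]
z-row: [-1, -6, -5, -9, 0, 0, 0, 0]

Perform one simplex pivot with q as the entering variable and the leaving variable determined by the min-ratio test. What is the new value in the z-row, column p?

Ratio test on column q — row 1: 27/3 = 9; row 2: 19/3 = 19/3; row 3: 12/3 = 4. Minimum is 4 at row 3 (u3 leaves); pivot element 3.
Divide row 3 by 3; eliminate column q from the other rows.
z-row update in column p: -1 − (-6)·(4/3) = 7.

7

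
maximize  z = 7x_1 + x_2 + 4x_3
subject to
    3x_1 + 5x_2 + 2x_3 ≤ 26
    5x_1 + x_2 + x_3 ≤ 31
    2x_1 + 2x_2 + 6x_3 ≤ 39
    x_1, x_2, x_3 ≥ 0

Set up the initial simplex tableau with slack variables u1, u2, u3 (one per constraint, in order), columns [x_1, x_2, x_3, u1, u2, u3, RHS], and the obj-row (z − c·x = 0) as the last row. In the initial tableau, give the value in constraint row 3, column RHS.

39

The RHS of constraint 3 is b_3 = 39.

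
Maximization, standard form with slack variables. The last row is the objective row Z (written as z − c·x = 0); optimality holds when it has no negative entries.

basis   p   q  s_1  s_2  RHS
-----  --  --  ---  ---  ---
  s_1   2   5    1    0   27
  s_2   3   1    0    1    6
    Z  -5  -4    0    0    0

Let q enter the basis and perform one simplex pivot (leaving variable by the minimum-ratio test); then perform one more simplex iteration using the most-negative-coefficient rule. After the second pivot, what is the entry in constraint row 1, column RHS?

Ratio test on column q — row 1: 27/5 = 27/5; row 2: 6/1 = 6. Minimum is 27/5 at row 1 (s_1 leaves); pivot element 5.
Divide row 1 by 5; eliminate column q from the other rows.
Second iteration: most negative Z-row entry is -17/5 in column p, so p enters.
Ratio test on column p — row 1: (27/5)/(2/5) = 27/2; row 2: (3/5)/(13/5) = 3/13. Minimum is 3/13 at row 2 (s_2 leaves); pivot element 13/5.
Divide row 2 by 13/5; eliminate column p from the other rows.
After both pivots, the entry at constraint row 1, column RHS is 69/13.

69/13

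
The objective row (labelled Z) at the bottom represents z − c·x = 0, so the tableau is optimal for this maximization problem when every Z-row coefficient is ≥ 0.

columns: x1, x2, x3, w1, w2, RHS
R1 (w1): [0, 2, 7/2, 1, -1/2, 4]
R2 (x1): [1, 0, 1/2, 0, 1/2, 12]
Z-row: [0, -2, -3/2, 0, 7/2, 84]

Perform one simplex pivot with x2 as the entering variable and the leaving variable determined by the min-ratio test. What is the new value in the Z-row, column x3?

2

Ratio test on column x2 — row 1: 4/2 = 2; row 2: entry 0 ≤ 0. Minimum is 2 at row 1 (w1 leaves); pivot element 2.
Divide row 1 by 2; eliminate column x2 from the other rows.
Z-row update in column x3: -3/2 − (-2)·(7/4) = 2.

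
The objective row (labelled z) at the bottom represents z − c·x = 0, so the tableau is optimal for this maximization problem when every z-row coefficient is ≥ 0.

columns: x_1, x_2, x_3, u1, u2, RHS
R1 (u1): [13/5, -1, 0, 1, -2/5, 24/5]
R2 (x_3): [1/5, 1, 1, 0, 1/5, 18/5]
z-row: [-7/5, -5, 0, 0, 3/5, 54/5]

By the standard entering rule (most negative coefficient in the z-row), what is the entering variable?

x_2

Negative z-row entries: x_1: -7/5, x_2: -5.
The most negative is -5 in column x_2, so x_2 enters.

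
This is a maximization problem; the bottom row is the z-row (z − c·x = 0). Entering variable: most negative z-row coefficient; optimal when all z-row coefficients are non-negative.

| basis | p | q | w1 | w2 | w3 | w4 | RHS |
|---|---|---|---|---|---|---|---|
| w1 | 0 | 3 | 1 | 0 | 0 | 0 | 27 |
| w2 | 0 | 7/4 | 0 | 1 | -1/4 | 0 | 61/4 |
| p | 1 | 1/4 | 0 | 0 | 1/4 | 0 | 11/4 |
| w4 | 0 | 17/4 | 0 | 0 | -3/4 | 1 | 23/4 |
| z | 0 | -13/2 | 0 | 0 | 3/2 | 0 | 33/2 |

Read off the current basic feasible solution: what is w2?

w2 is basic (row 2); its value is the RHS of that row, 61/4.

61/4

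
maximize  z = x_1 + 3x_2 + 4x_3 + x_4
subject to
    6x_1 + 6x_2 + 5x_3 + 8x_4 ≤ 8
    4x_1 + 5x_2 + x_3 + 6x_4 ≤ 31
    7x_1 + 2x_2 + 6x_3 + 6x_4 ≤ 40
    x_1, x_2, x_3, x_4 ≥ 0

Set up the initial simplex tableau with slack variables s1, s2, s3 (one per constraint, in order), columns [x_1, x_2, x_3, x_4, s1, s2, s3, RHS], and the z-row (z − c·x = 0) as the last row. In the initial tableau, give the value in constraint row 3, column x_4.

6

Constraint 3 has coefficient 6 on x_4.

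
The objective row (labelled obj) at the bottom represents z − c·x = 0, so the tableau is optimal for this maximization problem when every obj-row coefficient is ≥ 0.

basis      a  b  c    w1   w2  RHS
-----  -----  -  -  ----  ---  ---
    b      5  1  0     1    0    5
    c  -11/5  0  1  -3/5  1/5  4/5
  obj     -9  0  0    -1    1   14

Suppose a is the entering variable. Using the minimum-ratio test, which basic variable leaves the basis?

b

Column a entries and ratios — b: 5/5 = 1; c: -11/5 ≤ 0, skip.
Smallest ratio is 1 in the row of b, so b leaves.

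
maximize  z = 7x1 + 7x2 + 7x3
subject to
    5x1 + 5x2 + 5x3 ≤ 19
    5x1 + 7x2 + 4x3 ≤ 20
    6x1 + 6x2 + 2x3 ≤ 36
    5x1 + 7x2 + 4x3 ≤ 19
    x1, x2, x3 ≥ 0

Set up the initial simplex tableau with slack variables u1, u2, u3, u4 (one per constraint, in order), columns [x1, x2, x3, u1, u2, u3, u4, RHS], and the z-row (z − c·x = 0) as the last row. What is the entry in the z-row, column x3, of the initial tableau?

-7

The z-row carries the negated objective coefficients: the x3 entry is -7.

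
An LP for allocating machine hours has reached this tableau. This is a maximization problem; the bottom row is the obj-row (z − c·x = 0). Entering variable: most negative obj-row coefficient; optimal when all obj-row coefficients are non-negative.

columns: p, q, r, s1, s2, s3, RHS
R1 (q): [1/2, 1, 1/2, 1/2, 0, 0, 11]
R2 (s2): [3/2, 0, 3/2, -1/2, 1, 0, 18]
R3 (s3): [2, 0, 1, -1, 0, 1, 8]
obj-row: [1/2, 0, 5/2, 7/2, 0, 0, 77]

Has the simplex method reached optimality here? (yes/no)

Every obj-row coefficient is ≥ 0, so the tableau is optimal.

yes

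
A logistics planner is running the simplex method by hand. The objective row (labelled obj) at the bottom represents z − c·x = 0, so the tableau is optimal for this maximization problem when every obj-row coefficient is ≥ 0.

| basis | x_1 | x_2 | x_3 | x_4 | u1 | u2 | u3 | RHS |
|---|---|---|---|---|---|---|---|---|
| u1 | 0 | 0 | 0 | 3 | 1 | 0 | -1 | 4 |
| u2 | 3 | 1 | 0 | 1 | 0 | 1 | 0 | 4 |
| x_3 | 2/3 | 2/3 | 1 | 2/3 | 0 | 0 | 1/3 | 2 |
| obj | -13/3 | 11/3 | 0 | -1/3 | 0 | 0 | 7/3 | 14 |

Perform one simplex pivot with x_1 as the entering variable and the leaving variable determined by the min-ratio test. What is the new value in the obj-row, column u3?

Ratio test on column x_1 — row 1: entry 0 ≤ 0; row 2: 4/3 = 4/3; row 3: 2/(2/3) = 3. Minimum is 4/3 at row 2 (u2 leaves); pivot element 3.
Divide row 2 by 3; eliminate column x_1 from the other rows.
obj-row update in column u3: 7/3 − (-13/3)·0 = 7/3.

7/3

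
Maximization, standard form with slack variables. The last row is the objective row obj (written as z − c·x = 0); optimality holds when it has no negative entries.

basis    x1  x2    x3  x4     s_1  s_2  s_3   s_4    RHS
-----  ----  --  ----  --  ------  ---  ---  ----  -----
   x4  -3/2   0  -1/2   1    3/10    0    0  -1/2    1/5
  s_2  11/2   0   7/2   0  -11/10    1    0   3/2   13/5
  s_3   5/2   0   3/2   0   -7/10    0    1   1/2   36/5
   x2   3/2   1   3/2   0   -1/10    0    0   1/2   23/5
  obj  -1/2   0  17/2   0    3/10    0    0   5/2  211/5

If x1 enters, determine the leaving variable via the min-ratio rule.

s_2

Column x1 entries and ratios — x4: -3/2 ≤ 0, skip; s_2: (13/5)/(11/2) = 26/55; s_3: (36/5)/(5/2) = 72/25; x2: (23/5)/(3/2) = 46/15.
Smallest ratio is 26/55 in the row of s_2, so s_2 leaves.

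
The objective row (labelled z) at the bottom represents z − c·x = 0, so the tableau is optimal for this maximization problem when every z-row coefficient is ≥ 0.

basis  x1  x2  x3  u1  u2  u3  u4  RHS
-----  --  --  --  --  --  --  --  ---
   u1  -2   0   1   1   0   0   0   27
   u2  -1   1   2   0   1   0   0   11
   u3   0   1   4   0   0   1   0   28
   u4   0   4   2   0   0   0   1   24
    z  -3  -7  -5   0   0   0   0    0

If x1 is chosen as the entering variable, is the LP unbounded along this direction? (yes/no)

Every constraint-row entry in column x1 is ≤ 0, so increasing x1 is unbounded.

yes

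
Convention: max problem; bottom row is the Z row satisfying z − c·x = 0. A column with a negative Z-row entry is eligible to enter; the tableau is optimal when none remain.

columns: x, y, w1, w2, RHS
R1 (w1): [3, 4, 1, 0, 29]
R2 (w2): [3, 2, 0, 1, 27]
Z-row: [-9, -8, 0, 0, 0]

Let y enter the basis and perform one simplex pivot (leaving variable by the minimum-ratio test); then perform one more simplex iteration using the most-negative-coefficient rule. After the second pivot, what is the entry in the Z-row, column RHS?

83

Ratio test on column y — row 1: 29/4 = 29/4; row 2: 27/2 = 27/2. Minimum is 29/4 at row 1 (w1 leaves); pivot element 4.
Divide row 1 by 4; eliminate column y from the other rows.
Second iteration: most negative Z-row entry is -3 in column x, so x enters.
Ratio test on column x — row 1: (29/4)/(3/4) = 29/3; row 2: (25/2)/(3/2) = 25/3. Minimum is 25/3 at row 2 (w2 leaves); pivot element 3/2.
Divide row 2 by 3/2; eliminate column x from the other rows.
After both pivots, the entry at the Z-row, column RHS is 83.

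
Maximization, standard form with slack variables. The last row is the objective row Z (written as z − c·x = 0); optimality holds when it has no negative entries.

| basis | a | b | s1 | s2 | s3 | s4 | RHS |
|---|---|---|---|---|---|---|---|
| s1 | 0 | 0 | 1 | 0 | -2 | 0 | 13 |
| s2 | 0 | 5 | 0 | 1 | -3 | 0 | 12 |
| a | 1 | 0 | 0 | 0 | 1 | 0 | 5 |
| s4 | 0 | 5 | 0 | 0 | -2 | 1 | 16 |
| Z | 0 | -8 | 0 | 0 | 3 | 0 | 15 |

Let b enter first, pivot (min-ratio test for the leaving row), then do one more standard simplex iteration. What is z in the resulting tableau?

Ratio test on column b — row 1: entry 0 ≤ 0; row 2: 12/5 = 12/5; row 3: entry 0 ≤ 0; row 4: 16/5 = 16/5. Minimum is 12/5 at row 2 (s2 leaves); pivot element 5.
Pivot on row 2; the Z-row RHS becomes 15 − (-8)·(12/5) = 171/5.
Next entering variable (most negative Z-row entry -9/5): s3.
Ratio test on column s3 — row 1: entry -2 ≤ 0; row 2: entry -3/5 ≤ 0; row 3: 5/1 = 5; row 4: 4/1 = 4. Minimum is 4 at row 4 (s4 leaves); pivot element 1.
After the second pivot the Z-row RHS is 171/5 − (-9/5)·4 = 207/5.

207/5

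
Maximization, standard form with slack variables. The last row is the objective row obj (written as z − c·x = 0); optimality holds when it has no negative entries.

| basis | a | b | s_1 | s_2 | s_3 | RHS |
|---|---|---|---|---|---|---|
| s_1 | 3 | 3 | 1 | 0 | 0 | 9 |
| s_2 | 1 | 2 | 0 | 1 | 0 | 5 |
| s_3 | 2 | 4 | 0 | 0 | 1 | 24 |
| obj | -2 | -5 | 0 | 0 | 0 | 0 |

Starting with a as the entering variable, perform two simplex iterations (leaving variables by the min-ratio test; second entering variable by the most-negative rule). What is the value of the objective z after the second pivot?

Ratio test on column a — row 1: 9/3 = 3; row 2: 5/1 = 5; row 3: 24/2 = 12. Minimum is 3 at row 1 (s_1 leaves); pivot element 3.
Pivot on row 1; the obj-row RHS becomes 0 − (-2)·3 = 6.
Next entering variable (most negative obj-row entry -3): b.
Ratio test on column b — row 1: 3/1 = 3; row 2: 2/1 = 2; row 3: 18/2 = 9. Minimum is 2 at row 2 (s_2 leaves); pivot element 1.
After the second pivot the obj-row RHS is 6 − (-3)·2 = 12.

12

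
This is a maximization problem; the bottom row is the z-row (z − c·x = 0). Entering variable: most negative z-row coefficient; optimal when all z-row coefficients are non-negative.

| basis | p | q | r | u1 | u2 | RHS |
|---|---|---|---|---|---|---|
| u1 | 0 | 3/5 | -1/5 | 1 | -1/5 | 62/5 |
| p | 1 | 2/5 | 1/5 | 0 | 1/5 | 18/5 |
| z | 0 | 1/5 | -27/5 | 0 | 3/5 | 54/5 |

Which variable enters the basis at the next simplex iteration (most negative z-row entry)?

Negative z-row entries: r: -27/5.
The most negative is -27/5 in column r, so r enters.

r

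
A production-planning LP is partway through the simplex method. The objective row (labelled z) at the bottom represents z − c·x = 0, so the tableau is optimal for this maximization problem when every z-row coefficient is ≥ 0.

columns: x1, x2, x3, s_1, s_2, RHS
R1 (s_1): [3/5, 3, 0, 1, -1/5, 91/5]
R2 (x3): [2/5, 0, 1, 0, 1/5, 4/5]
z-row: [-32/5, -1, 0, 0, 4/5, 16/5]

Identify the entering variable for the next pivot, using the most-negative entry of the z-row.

Negative z-row entries: x1: -32/5, x2: -1.
The most negative is -32/5 in column x1, so x1 enters.

x1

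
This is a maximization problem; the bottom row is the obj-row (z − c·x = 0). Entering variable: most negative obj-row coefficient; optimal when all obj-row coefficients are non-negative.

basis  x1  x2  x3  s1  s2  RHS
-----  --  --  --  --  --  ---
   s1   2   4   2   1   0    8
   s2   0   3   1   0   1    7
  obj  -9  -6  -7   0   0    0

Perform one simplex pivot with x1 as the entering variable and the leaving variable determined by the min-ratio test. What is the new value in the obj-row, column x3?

2

Ratio test on column x1 — row 1: 8/2 = 4; row 2: entry 0 ≤ 0. Minimum is 4 at row 1 (s1 leaves); pivot element 2.
Divide row 1 by 2; eliminate column x1 from the other rows.
obj-row update in column x3: -7 − (-9)·1 = 2.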